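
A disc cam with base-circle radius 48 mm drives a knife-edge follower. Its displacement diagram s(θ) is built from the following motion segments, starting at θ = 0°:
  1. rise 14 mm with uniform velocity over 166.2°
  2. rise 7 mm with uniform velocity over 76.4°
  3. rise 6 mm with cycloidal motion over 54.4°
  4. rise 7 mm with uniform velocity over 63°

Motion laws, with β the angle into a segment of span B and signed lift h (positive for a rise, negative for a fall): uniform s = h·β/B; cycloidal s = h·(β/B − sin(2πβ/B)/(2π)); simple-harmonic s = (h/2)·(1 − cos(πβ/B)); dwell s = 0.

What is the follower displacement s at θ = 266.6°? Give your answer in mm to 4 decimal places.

seg 1 [0°–166.2°] uniform, h=14: full span → s += 14 → s = 14.0000
seg 2 [166.2°–242.6°] uniform, h=7: full span → s += 7 → s = 21.0000
seg 3 [242.6°–297°] cycloidal, h=6: θ=266.6° here. β=24, B=54.4. 6·(0.4412 − sin(2π·0.4412)/(2π)) = 2.3021 → s = 23.3021

23.3021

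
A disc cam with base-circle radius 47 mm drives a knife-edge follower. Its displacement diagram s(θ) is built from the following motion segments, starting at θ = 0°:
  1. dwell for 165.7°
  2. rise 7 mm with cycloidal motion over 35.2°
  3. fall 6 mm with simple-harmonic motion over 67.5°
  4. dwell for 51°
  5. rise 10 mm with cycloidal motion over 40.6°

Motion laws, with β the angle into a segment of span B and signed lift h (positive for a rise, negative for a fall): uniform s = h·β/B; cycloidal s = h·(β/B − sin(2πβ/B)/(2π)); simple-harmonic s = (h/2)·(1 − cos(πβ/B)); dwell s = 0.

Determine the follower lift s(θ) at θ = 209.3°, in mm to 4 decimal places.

seg 1 [0°–165.7°] dwell: s stays 0.0000
seg 2 [165.7°–200.9°] cycloidal, h=7: full span → s += 7 → s = 7.0000
seg 3 [200.9°–268.4°] simple-harmonic, h=-6: θ=209.3° here. β=8.4, B=67.5. -6/2·(1 − cos(π·0.1244)) = -0.2264 → s = 6.7736

6.7736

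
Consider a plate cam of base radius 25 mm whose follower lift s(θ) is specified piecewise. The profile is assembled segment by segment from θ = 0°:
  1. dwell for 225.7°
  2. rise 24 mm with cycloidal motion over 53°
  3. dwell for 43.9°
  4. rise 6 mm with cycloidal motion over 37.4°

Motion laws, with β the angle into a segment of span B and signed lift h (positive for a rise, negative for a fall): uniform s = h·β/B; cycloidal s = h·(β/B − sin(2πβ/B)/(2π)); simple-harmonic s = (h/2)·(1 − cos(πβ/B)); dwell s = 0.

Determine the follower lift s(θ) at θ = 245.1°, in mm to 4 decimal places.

seg 1 [0°–225.7°] dwell: s stays 0.0000
seg 2 [225.7°–278.7°] cycloidal, h=24: θ=245.1° here. β=19.4, B=53. 24·(0.3660 − sin(2π·0.3660)/(2π)) = 5.9362 → s = 5.9362

5.9362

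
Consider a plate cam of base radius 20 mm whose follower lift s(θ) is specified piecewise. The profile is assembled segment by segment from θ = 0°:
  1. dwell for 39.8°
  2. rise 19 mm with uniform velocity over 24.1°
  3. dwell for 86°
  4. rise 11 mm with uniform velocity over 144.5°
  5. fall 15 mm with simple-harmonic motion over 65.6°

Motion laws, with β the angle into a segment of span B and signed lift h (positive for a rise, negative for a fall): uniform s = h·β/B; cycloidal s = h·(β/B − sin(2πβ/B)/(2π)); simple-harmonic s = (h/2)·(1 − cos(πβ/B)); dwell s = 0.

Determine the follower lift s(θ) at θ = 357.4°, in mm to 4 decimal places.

seg 1 [0°–39.8°] dwell: s stays 0.0000
seg 2 [39.8°–63.9°] uniform, h=19: full span → s += 19 → s = 19.0000
seg 3 [63.9°–149.9°] dwell: s stays 19.0000
seg 4 [149.9°–294.4°] uniform, h=11: full span → s += 11 → s = 30.0000
seg 5 [294.4°–360°] simple-harmonic, h=-15: θ=357.4° here. β=63, B=65.6. -15/2·(1 − cos(π·0.9604)) = -14.9419 → s = 15.0581

15.0581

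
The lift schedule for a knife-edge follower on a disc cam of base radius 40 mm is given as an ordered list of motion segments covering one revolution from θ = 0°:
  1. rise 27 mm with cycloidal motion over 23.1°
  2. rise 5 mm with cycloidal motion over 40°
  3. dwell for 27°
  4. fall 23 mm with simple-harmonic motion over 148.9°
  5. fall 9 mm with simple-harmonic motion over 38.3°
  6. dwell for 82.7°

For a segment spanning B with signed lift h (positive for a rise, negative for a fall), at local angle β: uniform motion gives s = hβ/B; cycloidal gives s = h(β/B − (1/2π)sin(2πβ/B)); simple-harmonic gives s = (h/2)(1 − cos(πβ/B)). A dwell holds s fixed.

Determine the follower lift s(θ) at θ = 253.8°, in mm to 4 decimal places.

seg 1 [0°–23.1°] cycloidal, h=27: full span → s += 27 → s = 27.0000
seg 2 [23.1°–63.1°] cycloidal, h=5: full span → s += 5 → s = 32.0000
seg 3 [63.1°–90.1°] dwell: s stays 32.0000
seg 4 [90.1°–239°] simple-harmonic, h=-23: full span → s += -23 → s = 9.0000
seg 5 [239°–277.3°] simple-harmonic, h=-9: θ=253.8° here. β=14.8, B=38.3. -9/2·(1 − cos(π·0.3864)) = -2.9282 → s = 6.0718

6.0718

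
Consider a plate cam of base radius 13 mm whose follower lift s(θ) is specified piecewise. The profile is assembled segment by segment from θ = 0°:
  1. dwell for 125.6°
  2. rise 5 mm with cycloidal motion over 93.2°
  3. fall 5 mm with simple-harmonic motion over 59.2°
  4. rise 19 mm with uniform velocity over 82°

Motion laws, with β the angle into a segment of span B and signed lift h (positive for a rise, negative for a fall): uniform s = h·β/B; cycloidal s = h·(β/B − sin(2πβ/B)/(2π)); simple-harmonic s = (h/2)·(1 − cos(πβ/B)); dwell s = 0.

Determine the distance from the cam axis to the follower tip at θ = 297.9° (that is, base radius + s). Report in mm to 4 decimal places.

seg 1 [0°–125.6°] dwell: s stays 0.0000
seg 2 [125.6°–218.8°] cycloidal, h=5: full span → s += 5 → s = 5.0000
seg 3 [218.8°–278°] simple-harmonic, h=-5: full span → s += -5 → s = 0.0000
seg 4 [278°–360°] uniform, h=19: θ=297.9° here. β=19.9, B=82. 19·19.9/82 = 4.6110 → s = 4.6110
radial distance = base radius + s = 13 + 4.6110 = 17.6110

17.6110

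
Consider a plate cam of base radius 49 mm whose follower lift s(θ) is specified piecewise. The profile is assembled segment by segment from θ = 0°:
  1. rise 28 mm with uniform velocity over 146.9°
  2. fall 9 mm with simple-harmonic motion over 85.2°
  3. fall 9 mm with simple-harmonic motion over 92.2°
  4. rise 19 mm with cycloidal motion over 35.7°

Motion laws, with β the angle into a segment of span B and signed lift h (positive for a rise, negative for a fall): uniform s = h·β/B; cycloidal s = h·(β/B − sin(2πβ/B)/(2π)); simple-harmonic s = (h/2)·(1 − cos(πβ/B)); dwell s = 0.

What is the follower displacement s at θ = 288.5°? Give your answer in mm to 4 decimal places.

seg 1 [0°–146.9°] uniform, h=28: full span → s += 28 → s = 28.0000
seg 2 [146.9°–232.1°] simple-harmonic, h=-9: full span → s += -9 → s = 19.0000
seg 3 [232.1°–324.3°] simple-harmonic, h=-9: θ=288.5° here. β=56.4, B=92.2. -9/2·(1 − cos(π·0.6117)) = -6.0471 → s = 12.9529

12.9529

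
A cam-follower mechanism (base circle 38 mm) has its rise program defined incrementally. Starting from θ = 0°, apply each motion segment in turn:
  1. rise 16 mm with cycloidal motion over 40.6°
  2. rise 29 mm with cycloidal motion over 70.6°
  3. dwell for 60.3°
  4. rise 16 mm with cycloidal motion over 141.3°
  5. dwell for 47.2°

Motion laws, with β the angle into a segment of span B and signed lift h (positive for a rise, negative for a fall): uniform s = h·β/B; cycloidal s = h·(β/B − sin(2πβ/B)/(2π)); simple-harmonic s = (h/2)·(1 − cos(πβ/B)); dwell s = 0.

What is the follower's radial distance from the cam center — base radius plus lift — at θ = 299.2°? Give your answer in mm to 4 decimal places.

seg 1 [0°–40.6°] cycloidal, h=16: full span → s += 16 → s = 16.0000
seg 2 [40.6°–111.2°] cycloidal, h=29: full span → s += 29 → s = 45.0000
seg 3 [111.2°–171.5°] dwell: s stays 45.0000
seg 4 [171.5°–312.8°] cycloidal, h=16: θ=299.2° here. β=127.7, B=141.3. 16·(0.9038 − sin(2π·0.9038)/(2π)) = 15.9078 → s = 60.9078
radial distance = base radius + s = 38 + 60.9078 = 98.9078

98.9078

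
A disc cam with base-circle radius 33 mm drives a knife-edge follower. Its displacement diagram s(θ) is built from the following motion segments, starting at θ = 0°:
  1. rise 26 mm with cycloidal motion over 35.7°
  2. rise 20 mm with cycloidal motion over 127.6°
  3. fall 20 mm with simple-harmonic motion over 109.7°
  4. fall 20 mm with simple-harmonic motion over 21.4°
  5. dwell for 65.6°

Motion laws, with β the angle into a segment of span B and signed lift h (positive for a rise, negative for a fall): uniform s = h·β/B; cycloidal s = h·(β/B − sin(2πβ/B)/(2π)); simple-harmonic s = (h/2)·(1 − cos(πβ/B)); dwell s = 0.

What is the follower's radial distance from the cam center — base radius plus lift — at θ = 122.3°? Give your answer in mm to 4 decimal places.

seg 1 [0°–35.7°] cycloidal, h=26: full span → s += 26 → s = 26.0000
seg 2 [35.7°–163.3°] cycloidal, h=20: θ=122.3° here. β=86.6, B=127.6. 20·(0.6787 − sin(2π·0.6787)/(2π)) = 16.4425 → s = 42.4425
radial distance = base radius + s = 33 + 42.4425 = 75.4425

75.4425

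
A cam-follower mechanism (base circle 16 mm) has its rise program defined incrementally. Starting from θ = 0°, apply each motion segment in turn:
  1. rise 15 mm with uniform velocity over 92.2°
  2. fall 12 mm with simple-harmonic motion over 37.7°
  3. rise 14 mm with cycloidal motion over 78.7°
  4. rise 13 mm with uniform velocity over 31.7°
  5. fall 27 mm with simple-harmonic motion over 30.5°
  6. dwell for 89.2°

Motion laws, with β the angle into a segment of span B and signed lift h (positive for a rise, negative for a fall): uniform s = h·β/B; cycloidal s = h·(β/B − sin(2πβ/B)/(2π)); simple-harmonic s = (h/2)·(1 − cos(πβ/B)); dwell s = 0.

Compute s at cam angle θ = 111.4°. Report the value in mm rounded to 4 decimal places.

seg 1 [0°–92.2°] uniform, h=15: full span → s += 15 → s = 15.0000
seg 2 [92.2°–129.9°] simple-harmonic, h=-12: θ=111.4° here. β=19.2, B=37.7. -12/2·(1 − cos(π·0.5093)) = -6.1750 → s = 8.8250

8.8250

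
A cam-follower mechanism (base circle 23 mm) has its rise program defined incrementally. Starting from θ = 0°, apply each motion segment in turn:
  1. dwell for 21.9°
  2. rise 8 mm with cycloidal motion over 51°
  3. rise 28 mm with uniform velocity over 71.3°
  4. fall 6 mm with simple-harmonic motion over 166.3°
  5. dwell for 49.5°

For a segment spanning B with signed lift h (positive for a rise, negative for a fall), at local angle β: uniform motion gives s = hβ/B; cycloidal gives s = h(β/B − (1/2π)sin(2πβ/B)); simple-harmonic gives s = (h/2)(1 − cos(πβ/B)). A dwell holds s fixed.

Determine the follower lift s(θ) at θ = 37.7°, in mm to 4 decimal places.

seg 1 [0°–21.9°] dwell: s stays 0.0000
seg 2 [21.9°–72.9°] cycloidal, h=8: θ=37.7° here. β=15.8, B=51. 8·(0.3098 − sin(2π·0.3098)/(2π)) = 1.2940 → s = 1.2940

1.2940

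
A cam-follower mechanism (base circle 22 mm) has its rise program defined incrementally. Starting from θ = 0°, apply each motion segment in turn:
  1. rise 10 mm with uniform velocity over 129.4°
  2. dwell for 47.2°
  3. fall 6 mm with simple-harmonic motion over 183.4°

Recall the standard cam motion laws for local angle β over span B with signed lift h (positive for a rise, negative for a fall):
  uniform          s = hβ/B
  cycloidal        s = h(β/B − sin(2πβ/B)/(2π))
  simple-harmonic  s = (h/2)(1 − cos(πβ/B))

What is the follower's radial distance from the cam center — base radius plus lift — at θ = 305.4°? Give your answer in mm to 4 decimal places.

seg 1 [0°–129.4°] uniform, h=10: full span → s += 10 → s = 10.0000
seg 2 [129.4°–176.6°] dwell: s stays 10.0000
seg 3 [176.6°–360°] simple-harmonic, h=-6: θ=305.4° here. β=128.8, B=183.4. -6/2·(1 − cos(π·0.7023)) = -4.7808 → s = 5.2192
radial distance = base radius + s = 22 + 5.2192 = 27.2192

27.2192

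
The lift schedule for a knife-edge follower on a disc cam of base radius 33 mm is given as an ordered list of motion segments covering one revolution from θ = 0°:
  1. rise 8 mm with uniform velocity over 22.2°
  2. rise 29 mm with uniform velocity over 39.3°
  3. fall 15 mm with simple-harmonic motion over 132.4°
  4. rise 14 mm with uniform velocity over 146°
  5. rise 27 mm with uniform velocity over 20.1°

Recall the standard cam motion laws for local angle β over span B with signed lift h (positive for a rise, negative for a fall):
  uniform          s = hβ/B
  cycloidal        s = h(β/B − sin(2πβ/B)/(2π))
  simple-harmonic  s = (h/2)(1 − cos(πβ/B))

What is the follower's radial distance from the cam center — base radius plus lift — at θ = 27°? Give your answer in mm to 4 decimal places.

seg 1 [0°–22.2°] uniform, h=8: full span → s += 8 → s = 8.0000
seg 2 [22.2°–61.5°] uniform, h=29: θ=27° here. β=4.8, B=39.3. 29·4.8/39.3 = 3.5420 → s = 11.5420
radial distance = base radius + s = 33 + 11.5420 = 44.5420

44.5420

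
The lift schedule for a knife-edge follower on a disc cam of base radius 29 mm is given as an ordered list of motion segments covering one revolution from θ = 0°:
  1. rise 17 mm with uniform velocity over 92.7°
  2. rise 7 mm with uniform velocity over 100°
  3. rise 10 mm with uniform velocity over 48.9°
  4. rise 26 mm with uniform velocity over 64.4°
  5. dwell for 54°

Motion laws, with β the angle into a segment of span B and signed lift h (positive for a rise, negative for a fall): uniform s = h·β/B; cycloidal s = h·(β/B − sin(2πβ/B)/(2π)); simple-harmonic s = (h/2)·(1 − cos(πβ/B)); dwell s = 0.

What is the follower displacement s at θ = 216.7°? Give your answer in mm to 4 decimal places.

seg 1 [0°–92.7°] uniform, h=17: full span → s += 17 → s = 17.0000
seg 2 [92.7°–192.7°] uniform, h=7: full span → s += 7 → s = 24.0000
seg 3 [192.7°–241.6°] uniform, h=10: θ=216.7° here. β=24, B=48.9. 10·24/48.9 = 4.9080 → s = 28.9080

28.9080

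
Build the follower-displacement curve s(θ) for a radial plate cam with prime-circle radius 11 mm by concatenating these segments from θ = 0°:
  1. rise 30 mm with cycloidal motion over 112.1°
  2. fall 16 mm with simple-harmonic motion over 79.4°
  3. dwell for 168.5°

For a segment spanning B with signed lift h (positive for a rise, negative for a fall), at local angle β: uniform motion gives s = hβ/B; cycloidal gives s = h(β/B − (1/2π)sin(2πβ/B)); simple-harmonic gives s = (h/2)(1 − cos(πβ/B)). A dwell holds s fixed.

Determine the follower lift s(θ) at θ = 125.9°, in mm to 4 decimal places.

seg 1 [0°–112.1°] cycloidal, h=30: full span → s += 30 → s = 30.0000
seg 2 [112.1°–191.5°] simple-harmonic, h=-16: θ=125.9° here. β=13.8, B=79.4. -16/2·(1 − cos(π·0.1738)) = -1.1632 → s = 28.8368

28.8368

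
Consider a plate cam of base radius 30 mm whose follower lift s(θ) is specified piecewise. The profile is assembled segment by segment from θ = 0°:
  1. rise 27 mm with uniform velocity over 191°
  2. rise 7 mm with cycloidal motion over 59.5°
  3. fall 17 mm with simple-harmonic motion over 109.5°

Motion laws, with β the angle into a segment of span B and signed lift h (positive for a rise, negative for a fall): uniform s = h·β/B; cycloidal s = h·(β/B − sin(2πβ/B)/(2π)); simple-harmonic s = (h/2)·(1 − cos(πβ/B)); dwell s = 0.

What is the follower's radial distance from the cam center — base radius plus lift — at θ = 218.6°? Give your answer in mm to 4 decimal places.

seg 1 [0°–191°] uniform, h=27: full span → s += 27 → s = 27.0000
seg 2 [191°–250.5°] cycloidal, h=7: θ=218.6° here. β=27.6, B=59.5. 7·(0.4639 − sin(2π·0.4639)/(2π)) = 2.9963 → s = 29.9963
radial distance = base radius + s = 30 + 29.9963 = 59.9963

59.9963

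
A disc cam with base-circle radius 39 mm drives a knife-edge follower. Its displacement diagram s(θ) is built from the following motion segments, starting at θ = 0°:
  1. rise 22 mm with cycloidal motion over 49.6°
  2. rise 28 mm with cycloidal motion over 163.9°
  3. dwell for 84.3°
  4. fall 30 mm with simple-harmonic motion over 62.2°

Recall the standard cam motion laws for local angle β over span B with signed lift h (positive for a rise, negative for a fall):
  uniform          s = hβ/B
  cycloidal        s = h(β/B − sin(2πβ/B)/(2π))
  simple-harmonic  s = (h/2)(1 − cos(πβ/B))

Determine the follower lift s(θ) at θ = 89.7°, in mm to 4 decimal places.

seg 1 [0°–49.6°] cycloidal, h=22: full span → s += 22 → s = 22.0000
seg 2 [49.6°–213.5°] cycloidal, h=28: θ=89.7° here. β=40.1, B=163.9. 28·(0.2447 − sin(2π·0.2447)/(2π)) = 2.3967 → s = 24.3967

24.3967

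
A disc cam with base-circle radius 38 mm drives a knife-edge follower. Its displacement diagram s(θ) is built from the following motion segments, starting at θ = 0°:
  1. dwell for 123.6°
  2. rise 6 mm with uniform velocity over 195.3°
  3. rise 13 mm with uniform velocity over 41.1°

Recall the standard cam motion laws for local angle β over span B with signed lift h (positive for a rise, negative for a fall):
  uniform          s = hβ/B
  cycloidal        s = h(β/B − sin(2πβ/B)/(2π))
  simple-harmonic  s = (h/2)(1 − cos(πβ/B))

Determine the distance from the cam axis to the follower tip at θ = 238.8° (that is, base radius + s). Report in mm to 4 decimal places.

seg 1 [0°–123.6°] dwell: s stays 0.0000
seg 2 [123.6°–318.9°] uniform, h=6: θ=238.8° here. β=115.2, B=195.3. 6·115.2/195.3 = 3.5392 → s = 3.5392
radial distance = base radius + s = 38 + 3.5392 = 41.5392

41.5392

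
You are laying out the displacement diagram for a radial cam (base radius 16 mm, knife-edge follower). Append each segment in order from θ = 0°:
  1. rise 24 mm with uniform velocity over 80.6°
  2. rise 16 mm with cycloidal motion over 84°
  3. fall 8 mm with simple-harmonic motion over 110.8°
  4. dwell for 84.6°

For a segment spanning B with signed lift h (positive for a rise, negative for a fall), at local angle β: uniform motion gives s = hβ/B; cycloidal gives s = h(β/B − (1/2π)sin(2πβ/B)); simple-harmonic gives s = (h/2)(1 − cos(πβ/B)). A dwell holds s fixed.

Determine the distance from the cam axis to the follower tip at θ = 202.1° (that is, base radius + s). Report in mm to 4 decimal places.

seg 1 [0°–80.6°] uniform, h=24: full span → s += 24 → s = 24.0000
seg 2 [80.6°–164.6°] cycloidal, h=16: full span → s += 16 → s = 40.0000
seg 3 [164.6°–275.4°] simple-harmonic, h=-8: θ=202.1° here. β=37.5, B=110.8. -8/2·(1 − cos(π·0.3384)) = -2.0559 → s = 37.9441
radial distance = base radius + s = 16 + 37.9441 = 53.9441

53.9441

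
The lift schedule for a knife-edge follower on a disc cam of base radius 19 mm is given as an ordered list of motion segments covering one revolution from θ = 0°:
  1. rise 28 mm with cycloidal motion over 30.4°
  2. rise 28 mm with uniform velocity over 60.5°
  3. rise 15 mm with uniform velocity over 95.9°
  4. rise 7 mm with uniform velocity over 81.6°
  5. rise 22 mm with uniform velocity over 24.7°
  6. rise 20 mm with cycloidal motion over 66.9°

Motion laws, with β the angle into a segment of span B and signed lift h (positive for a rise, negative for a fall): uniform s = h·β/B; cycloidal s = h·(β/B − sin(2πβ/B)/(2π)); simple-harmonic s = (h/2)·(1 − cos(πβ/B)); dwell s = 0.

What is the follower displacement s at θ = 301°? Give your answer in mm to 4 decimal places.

seg 1 [0°–30.4°] cycloidal, h=28: full span → s += 28 → s = 28.0000
seg 2 [30.4°–90.9°] uniform, h=28: full span → s += 28 → s = 56.0000
seg 3 [90.9°–186.8°] uniform, h=15: full span → s += 15 → s = 71.0000
seg 4 [186.8°–268.4°] uniform, h=7: full span → s += 7 → s = 78.0000
seg 5 [268.4°–293.1°] uniform, h=22: full span → s += 22 → s = 100.0000
seg 6 [293.1°–360°] cycloidal, h=20: θ=301° here. β=7.9, B=66.9. 20·(0.1181 − sin(2π·0.1181)/(2π)) = 0.2108 → s = 100.2108

100.2108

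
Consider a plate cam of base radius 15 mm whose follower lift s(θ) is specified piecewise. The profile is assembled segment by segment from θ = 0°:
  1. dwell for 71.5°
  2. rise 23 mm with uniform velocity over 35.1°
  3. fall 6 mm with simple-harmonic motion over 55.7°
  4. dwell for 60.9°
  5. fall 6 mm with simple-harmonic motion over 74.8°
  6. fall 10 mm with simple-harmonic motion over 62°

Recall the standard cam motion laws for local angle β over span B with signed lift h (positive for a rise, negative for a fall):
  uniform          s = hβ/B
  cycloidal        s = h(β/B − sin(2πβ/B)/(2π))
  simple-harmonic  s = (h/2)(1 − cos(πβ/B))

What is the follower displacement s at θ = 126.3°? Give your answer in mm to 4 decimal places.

seg 1 [0°–71.5°] dwell: s stays 0.0000
seg 2 [71.5°–106.6°] uniform, h=23: full span → s += 23 → s = 23.0000
seg 3 [106.6°–162.3°] simple-harmonic, h=-6: θ=126.3° here. β=19.7, B=55.7. -6/2·(1 − cos(π·0.3537)) = -1.6690 → s = 21.3310

21.3310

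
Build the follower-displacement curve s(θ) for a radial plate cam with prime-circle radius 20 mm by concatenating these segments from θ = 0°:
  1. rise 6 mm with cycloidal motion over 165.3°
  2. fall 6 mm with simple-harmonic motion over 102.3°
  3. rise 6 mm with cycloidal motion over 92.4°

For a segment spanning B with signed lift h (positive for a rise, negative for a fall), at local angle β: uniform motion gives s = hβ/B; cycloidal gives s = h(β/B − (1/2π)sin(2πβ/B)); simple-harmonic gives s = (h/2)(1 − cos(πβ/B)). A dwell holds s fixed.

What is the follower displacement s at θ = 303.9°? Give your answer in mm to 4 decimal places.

seg 1 [0°–165.3°] cycloidal, h=6: full span → s += 6 → s = 6.0000
seg 2 [165.3°–267.6°] simple-harmonic, h=-6: full span → s += -6 → s = 0.0000
seg 3 [267.6°–360°] cycloidal, h=6: θ=303.9° here. β=36.3, B=92.4. 6·(0.3929 − sin(2π·0.3929)/(2π)) = 1.7618 → s = 1.7618

1.7618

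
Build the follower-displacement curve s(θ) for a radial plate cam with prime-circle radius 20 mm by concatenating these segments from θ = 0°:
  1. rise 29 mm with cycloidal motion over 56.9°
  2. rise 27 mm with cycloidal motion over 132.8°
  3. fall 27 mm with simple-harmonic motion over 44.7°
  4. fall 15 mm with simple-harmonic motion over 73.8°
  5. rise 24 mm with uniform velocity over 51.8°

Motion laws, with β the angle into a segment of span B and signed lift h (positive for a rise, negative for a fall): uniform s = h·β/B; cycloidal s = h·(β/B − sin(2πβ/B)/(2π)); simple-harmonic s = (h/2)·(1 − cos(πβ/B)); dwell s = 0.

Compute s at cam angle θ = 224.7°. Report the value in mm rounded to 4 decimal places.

seg 1 [0°–56.9°] cycloidal, h=29: full span → s += 29 → s = 29.0000
seg 2 [56.9°–189.7°] cycloidal, h=27: full span → s += 27 → s = 56.0000
seg 3 [189.7°–234.4°] simple-harmonic, h=-27: θ=224.7° here. β=35, B=44.7. -27/2·(1 − cos(π·0.7830)) = -23.9825 → s = 32.0175

32.0175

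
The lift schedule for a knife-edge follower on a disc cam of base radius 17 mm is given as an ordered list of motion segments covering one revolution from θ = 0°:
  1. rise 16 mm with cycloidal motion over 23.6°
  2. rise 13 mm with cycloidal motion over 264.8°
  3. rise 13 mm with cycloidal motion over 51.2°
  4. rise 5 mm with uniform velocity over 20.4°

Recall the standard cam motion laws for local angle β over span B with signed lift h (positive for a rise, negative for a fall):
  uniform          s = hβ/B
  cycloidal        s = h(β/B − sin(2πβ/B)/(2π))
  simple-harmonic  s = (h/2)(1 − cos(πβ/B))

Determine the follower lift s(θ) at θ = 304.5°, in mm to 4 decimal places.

seg 1 [0°–23.6°] cycloidal, h=16: full span → s += 16 → s = 16.0000
seg 2 [23.6°–288.4°] cycloidal, h=13: full span → s += 13 → s = 29.0000
seg 3 [288.4°–339.6°] cycloidal, h=13: θ=304.5° here. β=16.1, B=51.2. 13·(0.3145 − sin(2π·0.3145)/(2π)) = 2.1862 → s = 31.1862

31.1862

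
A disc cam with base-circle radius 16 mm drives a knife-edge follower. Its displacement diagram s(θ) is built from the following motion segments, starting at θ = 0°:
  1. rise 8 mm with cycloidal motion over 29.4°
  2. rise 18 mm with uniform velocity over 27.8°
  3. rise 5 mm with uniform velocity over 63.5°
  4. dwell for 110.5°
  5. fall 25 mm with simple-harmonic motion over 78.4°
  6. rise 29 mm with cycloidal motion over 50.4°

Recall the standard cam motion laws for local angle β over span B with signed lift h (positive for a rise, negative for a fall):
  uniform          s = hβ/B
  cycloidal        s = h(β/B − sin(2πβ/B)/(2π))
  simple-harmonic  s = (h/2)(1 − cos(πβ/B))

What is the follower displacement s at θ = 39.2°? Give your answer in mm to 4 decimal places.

seg 1 [0°–29.4°] cycloidal, h=8: full span → s += 8 → s = 8.0000
seg 2 [29.4°–57.2°] uniform, h=18: θ=39.2° here. β=9.8, B=27.8. 18·9.8/27.8 = 6.3453 → s = 14.3453

14.3453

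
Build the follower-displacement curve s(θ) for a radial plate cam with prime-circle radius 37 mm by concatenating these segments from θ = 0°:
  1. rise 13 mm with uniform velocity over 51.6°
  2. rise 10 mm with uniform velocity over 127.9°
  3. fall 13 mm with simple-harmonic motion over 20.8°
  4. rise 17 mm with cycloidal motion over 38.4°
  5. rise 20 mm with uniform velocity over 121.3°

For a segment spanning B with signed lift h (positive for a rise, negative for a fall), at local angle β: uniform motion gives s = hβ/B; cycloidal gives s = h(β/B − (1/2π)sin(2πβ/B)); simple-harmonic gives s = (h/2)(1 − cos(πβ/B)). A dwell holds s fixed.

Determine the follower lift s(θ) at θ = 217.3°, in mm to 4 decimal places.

seg 1 [0°–51.6°] uniform, h=13: full span → s += 13 → s = 13.0000
seg 2 [51.6°–179.5°] uniform, h=10: full span → s += 10 → s = 23.0000
seg 3 [179.5°–200.3°] simple-harmonic, h=-13: full span → s += -13 → s = 10.0000
seg 4 [200.3°–238.7°] cycloidal, h=17: θ=217.3° here. β=17, B=38.4. 17·(0.4427 − sin(2π·0.4427)/(2π)) = 6.5730 → s = 16.5730

16.5730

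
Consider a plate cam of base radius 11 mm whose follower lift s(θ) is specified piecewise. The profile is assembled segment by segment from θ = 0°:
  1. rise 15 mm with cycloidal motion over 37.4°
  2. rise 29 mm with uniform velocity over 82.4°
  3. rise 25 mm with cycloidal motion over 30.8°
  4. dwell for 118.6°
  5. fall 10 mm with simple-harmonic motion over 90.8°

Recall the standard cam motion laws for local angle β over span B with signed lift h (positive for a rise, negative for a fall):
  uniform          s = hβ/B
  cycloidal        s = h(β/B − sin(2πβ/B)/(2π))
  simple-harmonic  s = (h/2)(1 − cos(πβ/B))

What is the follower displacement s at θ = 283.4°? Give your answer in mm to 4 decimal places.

seg 1 [0°–37.4°] cycloidal, h=15: full span → s += 15 → s = 15.0000
seg 2 [37.4°–119.8°] uniform, h=29: full span → s += 29 → s = 44.0000
seg 3 [119.8°–150.6°] cycloidal, h=25: full span → s += 25 → s = 69.0000
seg 4 [150.6°–269.2°] dwell: s stays 69.0000
seg 5 [269.2°–360°] simple-harmonic, h=-10: θ=283.4° here. β=14.2, B=90.8. -10/2·(1 − cos(π·0.1564)) = -0.5914 → s = 68.4086

68.4086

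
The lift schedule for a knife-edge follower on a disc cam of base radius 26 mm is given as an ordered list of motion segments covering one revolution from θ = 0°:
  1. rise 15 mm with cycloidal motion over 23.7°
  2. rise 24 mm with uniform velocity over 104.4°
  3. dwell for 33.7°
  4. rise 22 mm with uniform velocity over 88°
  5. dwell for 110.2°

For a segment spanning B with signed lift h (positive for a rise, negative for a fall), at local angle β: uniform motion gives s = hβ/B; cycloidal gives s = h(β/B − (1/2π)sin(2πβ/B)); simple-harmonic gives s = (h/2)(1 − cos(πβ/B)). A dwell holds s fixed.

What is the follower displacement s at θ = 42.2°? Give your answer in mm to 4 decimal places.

seg 1 [0°–23.7°] cycloidal, h=15: full span → s += 15 → s = 15.0000
seg 2 [23.7°–128.1°] uniform, h=24: θ=42.2° here. β=18.5, B=104.4. 24·18.5/104.4 = 4.2529 → s = 19.2529

19.2529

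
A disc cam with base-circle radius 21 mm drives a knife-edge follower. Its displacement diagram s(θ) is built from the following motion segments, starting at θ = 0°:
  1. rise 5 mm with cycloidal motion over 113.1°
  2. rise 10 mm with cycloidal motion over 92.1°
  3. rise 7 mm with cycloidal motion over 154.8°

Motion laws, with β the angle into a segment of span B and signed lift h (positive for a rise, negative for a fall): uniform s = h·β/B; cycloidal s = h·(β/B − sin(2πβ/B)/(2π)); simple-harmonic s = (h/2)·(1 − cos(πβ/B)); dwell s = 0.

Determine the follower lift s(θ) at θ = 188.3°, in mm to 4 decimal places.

seg 1 [0°–113.1°] cycloidal, h=5: full span → s += 5 → s = 5.0000
seg 2 [113.1°–205.2°] cycloidal, h=10: θ=188.3° here. β=75.2, B=92.1. 10·(0.8165 − sin(2π·0.8165)/(2π)) = 9.6197 → s = 14.6197

14.6197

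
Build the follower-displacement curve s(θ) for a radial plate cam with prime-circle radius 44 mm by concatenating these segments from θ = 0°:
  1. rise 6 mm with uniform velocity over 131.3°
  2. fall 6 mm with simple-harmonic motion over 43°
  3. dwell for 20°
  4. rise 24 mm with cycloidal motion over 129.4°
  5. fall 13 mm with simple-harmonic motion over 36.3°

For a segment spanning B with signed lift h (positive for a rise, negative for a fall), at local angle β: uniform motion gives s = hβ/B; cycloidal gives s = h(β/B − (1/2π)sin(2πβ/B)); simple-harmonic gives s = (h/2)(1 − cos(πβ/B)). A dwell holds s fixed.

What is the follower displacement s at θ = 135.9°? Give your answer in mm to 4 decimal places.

seg 1 [0°–131.3°] uniform, h=6: full span → s += 6 → s = 6.0000
seg 2 [131.3°–174.3°] simple-harmonic, h=-6: θ=135.9° here. β=4.6, B=43. -6/2·(1 − cos(π·0.1070)) = -0.1678 → s = 5.8322

5.8322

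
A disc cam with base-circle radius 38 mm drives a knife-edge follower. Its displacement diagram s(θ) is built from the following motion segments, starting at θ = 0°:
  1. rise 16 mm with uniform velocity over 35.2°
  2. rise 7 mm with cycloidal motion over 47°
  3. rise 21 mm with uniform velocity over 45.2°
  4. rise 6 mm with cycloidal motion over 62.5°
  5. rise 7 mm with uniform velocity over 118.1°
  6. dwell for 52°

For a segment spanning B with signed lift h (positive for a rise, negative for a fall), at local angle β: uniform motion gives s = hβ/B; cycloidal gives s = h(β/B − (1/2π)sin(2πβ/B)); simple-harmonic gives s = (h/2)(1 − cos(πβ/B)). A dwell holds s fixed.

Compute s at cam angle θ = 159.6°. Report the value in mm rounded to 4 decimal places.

seg 1 [0°–35.2°] uniform, h=16: full span → s += 16 → s = 16.0000
seg 2 [35.2°–82.2°] cycloidal, h=7: full span → s += 7 → s = 23.0000
seg 3 [82.2°–127.4°] uniform, h=21: full span → s += 21 → s = 44.0000
seg 4 [127.4°–189.9°] cycloidal, h=6: θ=159.6° here. β=32.2, B=62.5. 6·(0.5152 − sin(2π·0.5152)/(2π)) = 3.1823 → s = 47.1823

47.1823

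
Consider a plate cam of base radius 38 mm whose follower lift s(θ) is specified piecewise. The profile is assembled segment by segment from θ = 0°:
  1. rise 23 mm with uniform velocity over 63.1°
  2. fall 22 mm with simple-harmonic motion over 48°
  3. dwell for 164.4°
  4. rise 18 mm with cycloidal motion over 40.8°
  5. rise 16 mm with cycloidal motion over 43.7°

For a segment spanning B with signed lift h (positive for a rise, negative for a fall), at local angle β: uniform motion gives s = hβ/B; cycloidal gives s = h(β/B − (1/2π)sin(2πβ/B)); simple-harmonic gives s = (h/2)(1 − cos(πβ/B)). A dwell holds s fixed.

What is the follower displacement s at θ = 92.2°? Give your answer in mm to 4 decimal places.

seg 1 [0°–63.1°] uniform, h=23: full span → s += 23 → s = 23.0000
seg 2 [63.1°–111.1°] simple-harmonic, h=-22: θ=92.2° here. β=29.1, B=48. -22/2·(1 − cos(π·0.6063)) = -14.6039 → s = 8.3961

8.3961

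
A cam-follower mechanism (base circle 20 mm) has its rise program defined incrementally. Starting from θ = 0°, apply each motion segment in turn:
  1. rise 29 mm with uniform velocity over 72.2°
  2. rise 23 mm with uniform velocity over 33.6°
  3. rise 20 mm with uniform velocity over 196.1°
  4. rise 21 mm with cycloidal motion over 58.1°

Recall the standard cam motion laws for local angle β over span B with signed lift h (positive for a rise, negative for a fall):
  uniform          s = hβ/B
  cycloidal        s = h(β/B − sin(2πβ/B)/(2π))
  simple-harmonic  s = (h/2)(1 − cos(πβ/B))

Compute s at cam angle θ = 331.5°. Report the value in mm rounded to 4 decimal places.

seg 1 [0°–72.2°] uniform, h=29: full span → s += 29 → s = 29.0000
seg 2 [72.2°–105.8°] uniform, h=23: full span → s += 23 → s = 52.0000
seg 3 [105.8°–301.9°] uniform, h=20: full span → s += 20 → s = 72.0000
seg 4 [301.9°–360°] cycloidal, h=21: θ=331.5° here. β=29.6, B=58.1. 21·(0.5095 − sin(2π·0.5095)/(2π)) = 10.8975 → s = 82.8975

82.8975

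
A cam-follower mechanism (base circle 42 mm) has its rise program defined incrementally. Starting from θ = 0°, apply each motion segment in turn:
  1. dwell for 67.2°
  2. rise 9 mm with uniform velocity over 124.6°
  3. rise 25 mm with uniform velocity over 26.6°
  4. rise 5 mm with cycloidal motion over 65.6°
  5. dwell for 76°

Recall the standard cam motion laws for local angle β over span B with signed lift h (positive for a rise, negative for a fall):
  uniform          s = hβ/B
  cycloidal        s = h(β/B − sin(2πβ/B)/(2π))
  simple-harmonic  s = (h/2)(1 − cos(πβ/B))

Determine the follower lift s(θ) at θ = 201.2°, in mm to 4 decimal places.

seg 1 [0°–67.2°] dwell: s stays 0.0000
seg 2 [67.2°–191.8°] uniform, h=9: full span → s += 9 → s = 9.0000
seg 3 [191.8°–218.4°] uniform, h=25: θ=201.2° here. β=9.4, B=26.6. 25·9.4/26.6 = 8.8346 → s = 17.8346

17.8346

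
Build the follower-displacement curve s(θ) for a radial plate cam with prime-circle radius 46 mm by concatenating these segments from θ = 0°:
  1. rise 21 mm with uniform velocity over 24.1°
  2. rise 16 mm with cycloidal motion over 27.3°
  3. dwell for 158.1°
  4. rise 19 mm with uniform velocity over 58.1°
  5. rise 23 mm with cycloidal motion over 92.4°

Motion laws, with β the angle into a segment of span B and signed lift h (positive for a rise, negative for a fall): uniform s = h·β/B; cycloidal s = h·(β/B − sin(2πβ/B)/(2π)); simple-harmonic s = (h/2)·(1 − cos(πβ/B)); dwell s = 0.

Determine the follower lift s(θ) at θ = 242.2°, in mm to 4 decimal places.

seg 1 [0°–24.1°] uniform, h=21: full span → s += 21 → s = 21.0000
seg 2 [24.1°–51.4°] cycloidal, h=16: full span → s += 16 → s = 37.0000
seg 3 [51.4°–209.5°] dwell: s stays 37.0000
seg 4 [209.5°–267.6°] uniform, h=19: θ=242.2° here. β=32.7, B=58.1. 19·32.7/58.1 = 10.6936 → s = 47.6936

47.6936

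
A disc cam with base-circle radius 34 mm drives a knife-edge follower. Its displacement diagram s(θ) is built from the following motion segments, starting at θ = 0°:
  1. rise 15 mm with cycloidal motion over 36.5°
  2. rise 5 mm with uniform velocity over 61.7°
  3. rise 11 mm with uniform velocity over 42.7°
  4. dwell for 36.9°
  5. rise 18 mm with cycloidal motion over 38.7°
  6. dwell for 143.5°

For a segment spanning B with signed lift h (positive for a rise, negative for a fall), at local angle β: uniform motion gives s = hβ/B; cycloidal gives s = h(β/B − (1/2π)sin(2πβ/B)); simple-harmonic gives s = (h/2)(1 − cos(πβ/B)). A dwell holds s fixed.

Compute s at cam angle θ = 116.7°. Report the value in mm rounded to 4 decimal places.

seg 1 [0°–36.5°] cycloidal, h=15: full span → s += 15 → s = 15.0000
seg 2 [36.5°–98.2°] uniform, h=5: full span → s += 5 → s = 20.0000
seg 3 [98.2°–140.9°] uniform, h=11: θ=116.7° here. β=18.5, B=42.7. 11·18.5/42.7 = 4.7658 → s = 24.7658

24.7658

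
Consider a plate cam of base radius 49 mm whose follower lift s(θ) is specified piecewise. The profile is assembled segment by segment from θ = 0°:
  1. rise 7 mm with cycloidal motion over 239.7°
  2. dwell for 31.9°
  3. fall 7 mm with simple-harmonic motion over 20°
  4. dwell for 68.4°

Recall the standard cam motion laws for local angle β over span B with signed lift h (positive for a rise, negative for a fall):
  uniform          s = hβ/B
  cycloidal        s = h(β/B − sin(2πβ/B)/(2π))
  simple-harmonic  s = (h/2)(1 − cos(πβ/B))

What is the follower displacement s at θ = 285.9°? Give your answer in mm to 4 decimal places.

seg 1 [0°–239.7°] cycloidal, h=7: full span → s += 7 → s = 7.0000
seg 2 [239.7°–271.6°] dwell: s stays 7.0000
seg 3 [271.6°–291.6°] simple-harmonic, h=-7: θ=285.9° here. β=14.3, B=20. -7/2·(1 − cos(π·0.7150)) = -5.6883 → s = 1.3117

1.3117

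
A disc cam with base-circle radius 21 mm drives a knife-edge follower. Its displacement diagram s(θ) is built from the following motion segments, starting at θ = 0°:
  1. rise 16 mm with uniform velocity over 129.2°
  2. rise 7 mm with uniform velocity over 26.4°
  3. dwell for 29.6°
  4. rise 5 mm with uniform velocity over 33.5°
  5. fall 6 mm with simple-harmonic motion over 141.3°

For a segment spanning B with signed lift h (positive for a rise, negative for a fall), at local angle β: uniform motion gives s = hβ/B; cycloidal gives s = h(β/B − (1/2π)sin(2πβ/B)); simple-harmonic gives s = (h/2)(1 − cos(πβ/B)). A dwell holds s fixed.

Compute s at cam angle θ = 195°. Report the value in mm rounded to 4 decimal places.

seg 1 [0°–129.2°] uniform, h=16: full span → s += 16 → s = 16.0000
seg 2 [129.2°–155.6°] uniform, h=7: full span → s += 7 → s = 23.0000
seg 3 [155.6°–185.2°] dwell: s stays 23.0000
seg 4 [185.2°–218.7°] uniform, h=5: θ=195° here. β=9.8, B=33.5. 5·9.8/33.5 = 1.4627 → s = 24.4627

24.4627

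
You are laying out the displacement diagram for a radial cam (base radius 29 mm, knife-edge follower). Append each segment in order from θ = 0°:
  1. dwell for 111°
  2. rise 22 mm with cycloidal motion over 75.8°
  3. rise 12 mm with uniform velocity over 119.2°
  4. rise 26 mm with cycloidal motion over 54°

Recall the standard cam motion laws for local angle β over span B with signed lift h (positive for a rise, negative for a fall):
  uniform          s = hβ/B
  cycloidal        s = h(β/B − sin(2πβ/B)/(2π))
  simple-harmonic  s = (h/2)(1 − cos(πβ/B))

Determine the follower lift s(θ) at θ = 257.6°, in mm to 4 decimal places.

seg 1 [0°–111°] dwell: s stays 0.0000
seg 2 [111°–186.8°] cycloidal, h=22: full span → s += 22 → s = 22.0000
seg 3 [186.8°–306°] uniform, h=12: θ=257.6° here. β=70.8, B=119.2. 12·70.8/119.2 = 7.1275 → s = 29.1275

29.1275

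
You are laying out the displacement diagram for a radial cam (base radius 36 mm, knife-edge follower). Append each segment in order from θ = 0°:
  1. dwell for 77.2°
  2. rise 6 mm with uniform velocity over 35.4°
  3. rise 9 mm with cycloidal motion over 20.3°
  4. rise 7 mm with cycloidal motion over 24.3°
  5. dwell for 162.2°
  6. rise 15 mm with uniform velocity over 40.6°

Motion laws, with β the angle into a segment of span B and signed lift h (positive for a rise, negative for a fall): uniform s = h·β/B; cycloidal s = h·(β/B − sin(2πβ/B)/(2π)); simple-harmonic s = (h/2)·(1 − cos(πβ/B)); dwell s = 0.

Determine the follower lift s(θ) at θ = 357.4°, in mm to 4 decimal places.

seg 1 [0°–77.2°] dwell: s stays 0.0000
seg 2 [77.2°–112.6°] uniform, h=6: full span → s += 6 → s = 6.0000
seg 3 [112.6°–132.9°] cycloidal, h=9: full span → s += 9 → s = 15.0000
seg 4 [132.9°–157.2°] cycloidal, h=7: full span → s += 7 → s = 22.0000
seg 5 [157.2°–319.4°] dwell: s stays 22.0000
seg 6 [319.4°–360°] uniform, h=15: θ=357.4° here. β=38, B=40.6. 15·38/40.6 = 14.0394 → s = 36.0394

36.0394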